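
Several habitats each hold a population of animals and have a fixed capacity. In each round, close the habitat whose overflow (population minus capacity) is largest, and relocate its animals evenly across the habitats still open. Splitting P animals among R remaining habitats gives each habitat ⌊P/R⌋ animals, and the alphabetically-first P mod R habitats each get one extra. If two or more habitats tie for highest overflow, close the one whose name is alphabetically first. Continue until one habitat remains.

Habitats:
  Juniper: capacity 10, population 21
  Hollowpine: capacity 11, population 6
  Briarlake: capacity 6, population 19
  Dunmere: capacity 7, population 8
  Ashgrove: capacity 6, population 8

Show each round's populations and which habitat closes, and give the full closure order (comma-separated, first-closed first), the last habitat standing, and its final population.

Closure order: Briarlake, Juniper, Ashgrove, Dunmere
Last habitat: Hollowpine with 62 animals

Round 1: Ashgrove=8 Briarlake=19 Dunmere=8 Hollowpine=6 Juniper=21 → close Briarlake (overflow 13)
  19÷4 = 4 each, +1 to first 3
Round 2: Ashgrove=13 Dunmere=13 Hollowpine=11 Juniper=25 → close Juniper (overflow 15)
  25÷3 = 8 each, +1 to first 1
Round 3: Ashgrove=22 Dunmere=21 Hollowpine=19 → close Ashgrove (overflow 16)
  22÷2 = 11 each, +1 to first 0
Round 4: Dunmere=32 Hollowpine=30 → close Dunmere (overflow 25)
  32÷1 = 32 each, +1 to first 0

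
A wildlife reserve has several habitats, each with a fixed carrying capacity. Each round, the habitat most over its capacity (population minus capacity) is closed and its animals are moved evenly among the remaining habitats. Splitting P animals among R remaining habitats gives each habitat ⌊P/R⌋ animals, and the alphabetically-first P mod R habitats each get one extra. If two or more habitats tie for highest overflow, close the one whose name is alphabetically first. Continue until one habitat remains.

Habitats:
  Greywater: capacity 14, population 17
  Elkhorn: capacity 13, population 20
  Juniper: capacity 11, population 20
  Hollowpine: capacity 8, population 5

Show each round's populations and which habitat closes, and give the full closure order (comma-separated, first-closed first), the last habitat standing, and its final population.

Round 1: Elkhorn=20 Greywater=17 Hollowpine=5 Juniper=20 → close Juniper (overflow 9)
  20÷3 = 6 each, +1 to first 2
Round 2: Elkhorn=27 Greywater=24 Hollowpine=11 → close Elkhorn (overflow 14)
  27÷2 = 13 each, +1 to first 1
Round 3: Greywater=38 Hollowpine=24 → close Greywater (overflow 24)
  38÷1 = 38 each, +1 to first 0

Closure order: Juniper, Elkhorn, Greywater
Last habitat: Hollowpine with 62 animals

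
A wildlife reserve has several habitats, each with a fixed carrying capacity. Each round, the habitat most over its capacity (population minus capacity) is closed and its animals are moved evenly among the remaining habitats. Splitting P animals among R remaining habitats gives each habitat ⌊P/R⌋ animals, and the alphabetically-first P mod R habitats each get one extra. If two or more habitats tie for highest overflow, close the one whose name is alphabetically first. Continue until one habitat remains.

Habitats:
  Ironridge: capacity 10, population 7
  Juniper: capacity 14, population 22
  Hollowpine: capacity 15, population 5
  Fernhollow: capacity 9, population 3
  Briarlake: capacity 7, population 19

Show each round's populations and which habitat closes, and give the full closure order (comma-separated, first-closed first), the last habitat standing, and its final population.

Round 1: Briarlake=19 Fernhollow=3 Hollowpine=5 Ironridge=7 Juniper=22 → close Briarlake (overflow 12)
  19÷4 = 4 each, +1 to first 3
Round 2: Fernhollow=8 Hollowpine=10 Ironridge=12 Juniper=26 → close Juniper (overflow 12)
  26÷3 = 8 each, +1 to first 2
Round 3: Fernhollow=17 Hollowpine=19 Ironridge=20 → close Ironridge (overflow 10)
  20÷2 = 10 each, +1 to first 0
Round 4: Fernhollow=27 Hollowpine=29 → close Fernhollow (overflow 18)
  27÷1 = 27 each, +1 to first 0

Closure order: Briarlake, Juniper, Ironridge, Fernhollow
Last habitat: Hollowpine with 56 animals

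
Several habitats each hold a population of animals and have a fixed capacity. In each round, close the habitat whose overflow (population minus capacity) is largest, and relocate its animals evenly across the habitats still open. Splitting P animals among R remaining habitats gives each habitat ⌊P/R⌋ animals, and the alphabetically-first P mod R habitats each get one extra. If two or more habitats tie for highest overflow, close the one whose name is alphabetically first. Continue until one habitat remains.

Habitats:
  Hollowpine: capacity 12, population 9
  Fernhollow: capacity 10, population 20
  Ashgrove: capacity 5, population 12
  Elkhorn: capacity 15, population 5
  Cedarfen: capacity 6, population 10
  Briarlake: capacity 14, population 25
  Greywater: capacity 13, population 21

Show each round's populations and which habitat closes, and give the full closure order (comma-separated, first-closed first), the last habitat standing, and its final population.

Round 1: Ashgrove=12 Briarlake=25 Cedarfen=10 Elkhorn=5 Fernhollow=20 Greywater=21 Hollowpine=9 → close Briarlake (overflow 11)
  25÷6 = 4 each, +1 to first 1
Round 2: Ashgrove=17 Cedarfen=14 Elkhorn=9 Fernhollow=24 Greywater=25 Hollowpine=13 → close Fernhollow (overflow 14)
  24÷5 = 4 each, +1 to first 4
Round 3: Ashgrove=22 Cedarfen=19 Elkhorn=14 Greywater=30 Hollowpine=17 → close Ashgrove (overflow 17)
  22÷4 = 5 each, +1 to first 2
Round 4: Cedarfen=25 Elkhorn=20 Greywater=35 Hollowpine=22 → close Greywater (overflow 22)
  35÷3 = 11 each, +1 to first 2
Round 5: Cedarfen=37 Elkhorn=32 Hollowpine=33 → close Cedarfen (overflow 31)
  37÷2 = 18 each, +1 to first 1
Round 6: Elkhorn=51 Hollowpine=51 → close Hollowpine (overflow 39)
  51÷1 = 51 each, +1 to first 0

Closure order: Briarlake, Fernhollow, Ashgrove, Greywater, Cedarfen, Hollowpine
Last habitat: Elkhorn with 102 animals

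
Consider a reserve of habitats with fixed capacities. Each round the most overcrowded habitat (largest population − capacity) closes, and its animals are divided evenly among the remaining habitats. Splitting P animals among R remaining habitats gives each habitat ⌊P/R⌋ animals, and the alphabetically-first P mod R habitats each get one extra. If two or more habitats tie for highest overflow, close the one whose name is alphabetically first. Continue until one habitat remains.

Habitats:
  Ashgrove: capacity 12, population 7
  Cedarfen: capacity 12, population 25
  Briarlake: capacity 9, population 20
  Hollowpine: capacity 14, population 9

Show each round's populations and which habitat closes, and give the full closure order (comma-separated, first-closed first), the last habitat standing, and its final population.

Round 1: Ashgrove=7 Briarlake=20 Cedarfen=25 Hollowpine=9 → close Cedarfen (overflow 13)
  25÷3 = 8 each, +1 to first 1
Round 2: Ashgrove=16 Briarlake=28 Hollowpine=17 → close Briarlake (overflow 19)
  28÷2 = 14 each, +1 to first 0
Round 3: Ashgrove=30 Hollowpine=31 → close Ashgrove (overflow 18)
  30÷1 = 30 each, +1 to first 0

Closure order: Cedarfen, Briarlake, Ashgrove
Last habitat: Hollowpine with 61 animals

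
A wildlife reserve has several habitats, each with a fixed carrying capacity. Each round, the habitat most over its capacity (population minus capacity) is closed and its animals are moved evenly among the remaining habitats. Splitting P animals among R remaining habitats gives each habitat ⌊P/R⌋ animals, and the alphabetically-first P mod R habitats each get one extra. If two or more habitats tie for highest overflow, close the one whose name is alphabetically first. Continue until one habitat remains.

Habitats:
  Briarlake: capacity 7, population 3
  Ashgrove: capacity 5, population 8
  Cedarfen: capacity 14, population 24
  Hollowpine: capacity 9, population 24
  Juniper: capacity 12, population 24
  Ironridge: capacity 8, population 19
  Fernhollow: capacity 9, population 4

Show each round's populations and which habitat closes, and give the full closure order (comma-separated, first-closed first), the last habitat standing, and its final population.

Closure order: Hollowpine, Juniper, Cedarfen, Ironridge, Ashgrove, Briarlake
Last habitat: Fernhollow with 106 animals

Round 1: Ashgrove=8 Briarlake=3 Cedarfen=24 Fernhollow=4 Hollowpine=24 Ironridge=19 Juniper=24 → close Hollowpine (overflow 15)
  24÷6 = 4 each, +1 to first 0
Round 2: Ashgrove=12 Briarlake=7 Cedarfen=28 Fernhollow=8 Ironridge=23 Juniper=28 → close Juniper (overflow 16)
  28÷5 = 5 each, +1 to first 3
Round 3: Ashgrove=18 Briarlake=13 Cedarfen=34 Fernhollow=13 Ironridge=28 → close Cedarfen (overflow 20)
  34÷4 = 8 each, +1 to first 2
Round 4: Ashgrove=27 Briarlake=22 Fernhollow=21 Ironridge=36 → close Ironridge (overflow 28)
  36÷3 = 12 each, +1 to first 0
Round 5: Ashgrove=39 Briarlake=34 Fernhollow=33 → close Ashgrove (overflow 34)
  39÷2 = 19 each, +1 to first 1
Round 6: Briarlake=54 Fernhollow=52 → close Briarlake (overflow 47)
  54÷1 = 54 each, +1 to first 0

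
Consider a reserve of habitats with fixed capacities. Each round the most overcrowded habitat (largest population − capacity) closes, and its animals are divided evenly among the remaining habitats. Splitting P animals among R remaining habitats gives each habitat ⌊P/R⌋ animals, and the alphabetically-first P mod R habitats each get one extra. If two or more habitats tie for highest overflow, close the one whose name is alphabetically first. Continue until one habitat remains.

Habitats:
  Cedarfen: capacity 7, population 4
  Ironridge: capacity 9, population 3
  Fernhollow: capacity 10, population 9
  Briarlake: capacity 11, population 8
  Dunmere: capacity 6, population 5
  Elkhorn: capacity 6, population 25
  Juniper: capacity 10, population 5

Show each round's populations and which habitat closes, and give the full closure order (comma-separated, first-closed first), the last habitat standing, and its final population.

Round 1: Briarlake=8 Cedarfen=4 Dunmere=5 Elkhorn=25 Fernhollow=9 Ironridge=3 Juniper=5 → close Elkhorn (overflow 19)
  25÷6 = 4 each, +1 to first 1
Round 2: Briarlake=13 Cedarfen=8 Dunmere=9 Fernhollow=13 Ironridge=7 Juniper=9 → close Dunmere (overflow 3)
  9÷5 = 1 each, +1 to first 4
Round 3: Briarlake=15 Cedarfen=10 Fernhollow=15 Ironridge=9 Juniper=10 → close Fernhollow (overflow 5)
  15÷4 = 3 each, +1 to first 3
Round 4: Briarlake=19 Cedarfen=14 Ironridge=13 Juniper=13 → close Briarlake (overflow 8)
  19÷3 = 6 each, +1 to first 1
Round 5: Cedarfen=21 Ironridge=19 Juniper=19 → close Cedarfen (overflow 14)
  21÷2 = 10 each, +1 to first 1
Round 6: Ironridge=30 Juniper=29 → close Ironridge (overflow 21)
  30÷1 = 30 each, +1 to first 0

Closure order: Elkhorn, Dunmere, Fernhollow, Briarlake, Cedarfen, Ironridge
Last habitat: Juniper with 59 animals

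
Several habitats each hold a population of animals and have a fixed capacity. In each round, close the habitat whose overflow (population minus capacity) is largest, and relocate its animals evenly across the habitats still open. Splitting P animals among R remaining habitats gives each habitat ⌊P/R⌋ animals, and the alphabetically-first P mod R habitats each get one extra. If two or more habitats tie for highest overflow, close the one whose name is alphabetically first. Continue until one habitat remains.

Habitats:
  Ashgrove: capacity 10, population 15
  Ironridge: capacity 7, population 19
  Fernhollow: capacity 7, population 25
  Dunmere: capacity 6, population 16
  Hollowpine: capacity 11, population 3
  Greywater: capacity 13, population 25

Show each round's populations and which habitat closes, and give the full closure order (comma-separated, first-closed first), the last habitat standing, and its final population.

Closure order: Fernhollow, Greywater, Ironridge, Dunmere, Ashgrove
Last habitat: Hollowpine with 103 animals

Round 1: Ashgrove=15 Dunmere=16 Fernhollow=25 Greywater=25 Hollowpine=3 Ironridge=19 → close Fernhollow (overflow 18)
  25÷5 = 5 each, +1 to first 0
Round 2: Ashgrove=20 Dunmere=21 Greywater=30 Hollowpine=8 Ironridge=24 → close Greywater (overflow 17)
  30÷4 = 7 each, +1 to first 2
Round 3: Ashgrove=28 Dunmere=29 Hollowpine=15 Ironridge=31 → close Ironridge (overflow 24)
  31÷3 = 10 each, +1 to first 1
Round 4: Ashgrove=39 Dunmere=39 Hollowpine=25 → close Dunmere (overflow 33)
  39÷2 = 19 each, +1 to first 1
Round 5: Ashgrove=59 Hollowpine=44 → close Ashgrove (overflow 49)
  59÷1 = 59 each, +1 to first 0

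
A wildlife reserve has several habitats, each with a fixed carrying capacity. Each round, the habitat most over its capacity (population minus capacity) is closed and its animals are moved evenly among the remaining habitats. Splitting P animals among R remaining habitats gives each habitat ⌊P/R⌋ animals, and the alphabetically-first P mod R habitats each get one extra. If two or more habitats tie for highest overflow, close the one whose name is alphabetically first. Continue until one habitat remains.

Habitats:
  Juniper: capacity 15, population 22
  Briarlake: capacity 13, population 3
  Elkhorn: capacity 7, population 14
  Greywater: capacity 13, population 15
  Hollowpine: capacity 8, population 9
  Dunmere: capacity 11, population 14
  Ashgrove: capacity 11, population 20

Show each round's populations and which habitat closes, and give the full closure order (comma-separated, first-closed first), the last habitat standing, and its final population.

Closure order: Ashgrove, Elkhorn, Juniper, Dunmere, Greywater, Hollowpine
Last habitat: Briarlake with 97 animals

Round 1: Ashgrove=20 Briarlake=3 Dunmere=14 Elkhorn=14 Greywater=15 Hollowpine=9 Juniper=22 → close Ashgrove (overflow 9)
  20÷6 = 3 each, +1 to first 2
Round 2: Briarlake=7 Dunmere=18 Elkhorn=17 Greywater=18 Hollowpine=12 Juniper=25 → close Elkhorn (overflow 10)
  17÷5 = 3 each, +1 to first 2
Round 3: Briarlake=11 Dunmere=22 Greywater=21 Hollowpine=15 Juniper=28 → close Juniper (overflow 13)
  28÷4 = 7 each, +1 to first 0
Round 4: Briarlake=18 Dunmere=29 Greywater=28 Hollowpine=22 → close Dunmere (overflow 18)
  29÷3 = 9 each, +1 to first 2
Round 5: Briarlake=28 Greywater=38 Hollowpine=31 → close Greywater (overflow 25)
  38÷2 = 19 each, +1 to first 0
Round 6: Briarlake=47 Hollowpine=50 → close Hollowpine (overflow 42)
  50÷1 = 50 each, +1 to first 0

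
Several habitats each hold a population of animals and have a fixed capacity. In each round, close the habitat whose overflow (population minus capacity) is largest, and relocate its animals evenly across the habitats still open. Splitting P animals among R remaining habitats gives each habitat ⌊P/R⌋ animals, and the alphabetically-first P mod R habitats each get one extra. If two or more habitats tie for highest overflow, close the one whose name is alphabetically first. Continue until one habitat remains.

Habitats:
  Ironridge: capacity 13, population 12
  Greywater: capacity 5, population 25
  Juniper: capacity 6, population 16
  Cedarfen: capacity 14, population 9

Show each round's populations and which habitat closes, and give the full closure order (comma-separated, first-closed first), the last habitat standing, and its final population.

Round 1: Cedarfen=9 Greywater=25 Ironridge=12 Juniper=16 → close Greywater (overflow 20)
  25÷3 = 8 each, +1 to first 1
Round 2: Cedarfen=18 Ironridge=20 Juniper=24 → close Juniper (overflow 18)
  24÷2 = 12 each, +1 to first 0
Round 3: Cedarfen=30 Ironridge=32 → close Ironridge (overflow 19)
  32÷1 = 32 each, +1 to first 0

Closure order: Greywater, Juniper, Ironridge
Last habitat: Cedarfen with 62 animals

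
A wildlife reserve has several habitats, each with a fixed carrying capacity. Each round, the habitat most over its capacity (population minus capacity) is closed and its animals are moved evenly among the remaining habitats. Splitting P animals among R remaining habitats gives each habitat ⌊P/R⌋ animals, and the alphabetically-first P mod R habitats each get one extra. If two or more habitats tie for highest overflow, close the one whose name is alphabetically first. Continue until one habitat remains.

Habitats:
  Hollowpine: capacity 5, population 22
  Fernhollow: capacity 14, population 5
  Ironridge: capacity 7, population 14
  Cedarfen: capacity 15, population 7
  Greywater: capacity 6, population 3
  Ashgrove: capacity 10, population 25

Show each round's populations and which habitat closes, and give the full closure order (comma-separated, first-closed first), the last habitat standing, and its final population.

Closure order: Hollowpine, Ashgrove, Ironridge, Greywater, Cedarfen
Last habitat: Fernhollow with 76 animals

Round 1: Ashgrove=25 Cedarfen=7 Fernhollow=5 Greywater=3 Hollowpine=22 Ironridge=14 → close Hollowpine (overflow 17)
  22÷5 = 4 each, +1 to first 2
Round 2: Ashgrove=30 Cedarfen=12 Fernhollow=9 Greywater=7 Ironridge=18 → close Ashgrove (overflow 20)
  30÷4 = 7 each, +1 to first 2
Round 3: Cedarfen=20 Fernhollow=17 Greywater=14 Ironridge=25 → close Ironridge (overflow 18)
  25÷3 = 8 each, +1 to first 1
Round 4: Cedarfen=29 Fernhollow=25 Greywater=22 → close Greywater (overflow 16)
  22÷2 = 11 each, +1 to first 0
Round 5: Cedarfen=40 Fernhollow=36 → close Cedarfen (overflow 25)
  40÷1 = 40 each, +1 to first 0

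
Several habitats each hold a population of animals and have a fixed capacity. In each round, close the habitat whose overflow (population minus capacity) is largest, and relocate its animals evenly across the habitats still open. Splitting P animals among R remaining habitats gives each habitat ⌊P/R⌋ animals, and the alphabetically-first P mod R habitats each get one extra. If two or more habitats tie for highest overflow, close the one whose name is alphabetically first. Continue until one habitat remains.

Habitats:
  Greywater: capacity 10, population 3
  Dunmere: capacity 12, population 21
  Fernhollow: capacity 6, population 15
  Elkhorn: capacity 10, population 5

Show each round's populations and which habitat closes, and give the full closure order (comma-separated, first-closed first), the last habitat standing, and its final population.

Closure order: Dunmere, Fernhollow, Elkhorn
Last habitat: Greywater with 44 animals

Round 1: Dunmere=21 Elkhorn=5 Fernhollow=15 Greywater=3 → close Dunmere (overflow 9)
  21÷3 = 7 each, +1 to first 0
Round 2: Elkhorn=12 Fernhollow=22 Greywater=10 → close Fernhollow (overflow 16)
  22÷2 = 11 each, +1 to first 0
Round 3: Elkhorn=23 Greywater=21 → close Elkhorn (overflow 13)
  23÷1 = 23 each, +1 to first 0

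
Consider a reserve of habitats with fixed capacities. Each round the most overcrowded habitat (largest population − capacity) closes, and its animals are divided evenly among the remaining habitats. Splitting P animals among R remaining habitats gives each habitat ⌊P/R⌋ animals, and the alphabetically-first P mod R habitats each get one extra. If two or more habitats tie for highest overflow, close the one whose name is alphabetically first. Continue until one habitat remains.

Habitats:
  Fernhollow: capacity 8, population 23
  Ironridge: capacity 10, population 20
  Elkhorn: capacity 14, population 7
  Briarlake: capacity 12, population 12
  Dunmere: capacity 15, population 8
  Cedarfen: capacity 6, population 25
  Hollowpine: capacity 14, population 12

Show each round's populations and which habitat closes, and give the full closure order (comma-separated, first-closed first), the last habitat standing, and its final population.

Round 1: Briarlake=12 Cedarfen=25 Dunmere=8 Elkhorn=7 Fernhollow=23 Hollowpine=12 Ironridge=20 → close Cedarfen (overflow 19)
  25÷6 = 4 each, +1 to first 1
Round 2: Briarlake=17 Dunmere=12 Elkhorn=11 Fernhollow=27 Hollowpine=16 Ironridge=24 → close Fernhollow (overflow 19)
  27÷5 = 5 each, +1 to first 2
Round 3: Briarlake=23 Dunmere=18 Elkhorn=16 Hollowpine=21 Ironridge=29 → close Ironridge (overflow 19)
  29÷4 = 7 each, +1 to first 1
Round 4: Briarlake=31 Dunmere=25 Elkhorn=23 Hollowpine=28 → close Briarlake (overflow 19)
  31÷3 = 10 each, +1 to first 1
Round 5: Dunmere=36 Elkhorn=33 Hollowpine=38 → close Hollowpine (overflow 24)
  38÷2 = 19 each, +1 to first 0
Round 6: Dunmere=55 Elkhorn=52 → close Dunmere (overflow 40)
  55÷1 = 55 each, +1 to first 0

Closure order: Cedarfen, Fernhollow, Ironridge, Briarlake, Hollowpine, Dunmere
Last habitat: Elkhorn with 107 animals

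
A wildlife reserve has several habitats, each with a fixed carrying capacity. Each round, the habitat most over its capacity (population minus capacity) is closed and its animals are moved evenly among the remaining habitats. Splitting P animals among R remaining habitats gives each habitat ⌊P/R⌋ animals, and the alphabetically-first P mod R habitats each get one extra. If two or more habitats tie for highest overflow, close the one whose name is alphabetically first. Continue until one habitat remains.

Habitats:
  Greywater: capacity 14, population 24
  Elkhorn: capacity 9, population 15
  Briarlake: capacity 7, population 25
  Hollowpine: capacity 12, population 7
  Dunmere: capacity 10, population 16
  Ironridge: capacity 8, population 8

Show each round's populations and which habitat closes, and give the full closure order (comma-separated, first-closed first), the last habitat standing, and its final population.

Round 1: Briarlake=25 Dunmere=16 Elkhorn=15 Greywater=24 Hollowpine=7 Ironridge=8 → close Briarlake (overflow 18)
  25÷5 = 5 each, +1 to first 0
Round 2: Dunmere=21 Elkhorn=20 Greywater=29 Hollowpine=12 Ironridge=13 → close Greywater (overflow 15)
  29÷4 = 7 each, +1 to first 1
Round 3: Dunmere=29 Elkhorn=27 Hollowpine=19 Ironridge=20 → close Dunmere (overflow 19)
  29÷3 = 9 each, +1 to first 2
Round 4: Elkhorn=37 Hollowpine=29 Ironridge=29 → close Elkhorn (overflow 28)
  37÷2 = 18 each, +1 to first 1
Round 5: Hollowpine=48 Ironridge=47 → close Ironridge (overflow 39)
  47÷1 = 47 each, +1 to first 0

Closure order: Briarlake, Greywater, Dunmere, Elkhorn, Ironridge
Last habitat: Hollowpine with 95 animals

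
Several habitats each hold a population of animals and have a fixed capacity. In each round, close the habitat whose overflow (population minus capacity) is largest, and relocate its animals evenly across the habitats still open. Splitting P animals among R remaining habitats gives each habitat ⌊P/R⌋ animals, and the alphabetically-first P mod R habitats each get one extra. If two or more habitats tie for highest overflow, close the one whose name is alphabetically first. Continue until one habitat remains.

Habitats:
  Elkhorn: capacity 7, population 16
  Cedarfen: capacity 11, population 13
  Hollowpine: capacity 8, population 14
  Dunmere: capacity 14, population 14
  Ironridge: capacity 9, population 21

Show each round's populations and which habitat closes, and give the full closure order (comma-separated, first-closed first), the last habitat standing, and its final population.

Closure order: Ironridge, Elkhorn, Hollowpine, Cedarfen
Last habitat: Dunmere with 78 animals

Round 1: Cedarfen=13 Dunmere=14 Elkhorn=16 Hollowpine=14 Ironridge=21 → close Ironridge (overflow 12)
  21÷4 = 5 each, +1 to first 1
Round 2: Cedarfen=19 Dunmere=19 Elkhorn=21 Hollowpine=19 → close Elkhorn (overflow 14)
  21÷3 = 7 each, +1 to first 0
Round 3: Cedarfen=26 Dunmere=26 Hollowpine=26 → close Hollowpine (overflow 18)
  26÷2 = 13 each, +1 to first 0
Round 4: Cedarfen=39 Dunmere=39 → close Cedarfen (overflow 28)
  39÷1 = 39 each, +1 to first 0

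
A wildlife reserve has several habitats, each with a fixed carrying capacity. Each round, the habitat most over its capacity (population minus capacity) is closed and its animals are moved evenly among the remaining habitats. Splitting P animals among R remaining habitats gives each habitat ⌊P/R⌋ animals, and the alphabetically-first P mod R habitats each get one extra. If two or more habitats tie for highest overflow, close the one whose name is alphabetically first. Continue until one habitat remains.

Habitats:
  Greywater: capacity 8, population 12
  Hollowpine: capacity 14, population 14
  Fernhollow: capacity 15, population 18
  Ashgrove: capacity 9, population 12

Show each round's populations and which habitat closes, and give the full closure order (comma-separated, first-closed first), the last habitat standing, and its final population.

Round 1: Ashgrove=12 Fernhollow=18 Greywater=12 Hollowpine=14 → close Greywater (overflow 4)
  12÷3 = 4 each, +1 to first 0
Round 2: Ashgrove=16 Fernhollow=22 Hollowpine=18 → close Ashgrove (overflow 7)
  16÷2 = 8 each, +1 to first 0
Round 3: Fernhollow=30 Hollowpine=26 → close Fernhollow (overflow 15)
  30÷1 = 30 each, +1 to first 0

Closure order: Greywater, Ashgrove, Fernhollow
Last habitat: Hollowpine with 56 animals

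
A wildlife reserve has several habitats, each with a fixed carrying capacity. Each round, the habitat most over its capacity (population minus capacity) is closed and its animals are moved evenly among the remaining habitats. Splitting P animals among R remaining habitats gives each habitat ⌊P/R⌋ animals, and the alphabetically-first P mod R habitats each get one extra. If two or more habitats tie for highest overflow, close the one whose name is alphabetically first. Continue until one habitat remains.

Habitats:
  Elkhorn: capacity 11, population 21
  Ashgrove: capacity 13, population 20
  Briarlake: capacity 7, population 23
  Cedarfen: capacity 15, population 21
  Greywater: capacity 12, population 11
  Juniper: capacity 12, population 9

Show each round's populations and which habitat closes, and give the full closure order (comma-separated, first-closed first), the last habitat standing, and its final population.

Closure order: Briarlake, Elkhorn, Ashgrove, Cedarfen, Greywater
Last habitat: Juniper with 105 animals

Round 1: Ashgrove=20 Briarlake=23 Cedarfen=21 Elkhorn=21 Greywater=11 Juniper=9 → close Briarlake (overflow 16)
  23÷5 = 4 each, +1 to first 3
Round 2: Ashgrove=25 Cedarfen=26 Elkhorn=26 Greywater=15 Juniper=13 → close Elkhorn (overflow 15)
  26÷4 = 6 each, +1 to first 2
Round 3: Ashgrove=32 Cedarfen=33 Greywater=21 Juniper=19 → close Ashgrove (overflow 19)
  32÷3 = 10 each, +1 to first 2
Round 4: Cedarfen=44 Greywater=32 Juniper=29 → close Cedarfen (overflow 29)
  44÷2 = 22 each, +1 to first 0
Round 5: Greywater=54 Juniper=51 → close Greywater (overflow 42)
  54÷1 = 54 each, +1 to first 0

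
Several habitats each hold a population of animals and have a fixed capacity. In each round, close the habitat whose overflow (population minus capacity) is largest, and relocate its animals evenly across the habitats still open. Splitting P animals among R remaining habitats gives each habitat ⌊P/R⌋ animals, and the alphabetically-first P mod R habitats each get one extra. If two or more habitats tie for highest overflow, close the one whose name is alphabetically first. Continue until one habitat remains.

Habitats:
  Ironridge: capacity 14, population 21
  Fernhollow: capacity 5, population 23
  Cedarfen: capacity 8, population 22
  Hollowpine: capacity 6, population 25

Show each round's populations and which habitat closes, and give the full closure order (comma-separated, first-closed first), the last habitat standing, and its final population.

Round 1: Cedarfen=22 Fernhollow=23 Hollowpine=25 Ironridge=21 → close Hollowpine (overflow 19)
  25÷3 = 8 each, +1 to first 1
Round 2: Cedarfen=31 Fernhollow=31 Ironridge=29 → close Fernhollow (overflow 26)
  31÷2 = 15 each, +1 to first 1
Round 3: Cedarfen=47 Ironridge=44 → close Cedarfen (overflow 39)
  47÷1 = 47 each, +1 to first 0

Closure order: Hollowpine, Fernhollow, Cedarfen
Last habitat: Ironridge with 91 animals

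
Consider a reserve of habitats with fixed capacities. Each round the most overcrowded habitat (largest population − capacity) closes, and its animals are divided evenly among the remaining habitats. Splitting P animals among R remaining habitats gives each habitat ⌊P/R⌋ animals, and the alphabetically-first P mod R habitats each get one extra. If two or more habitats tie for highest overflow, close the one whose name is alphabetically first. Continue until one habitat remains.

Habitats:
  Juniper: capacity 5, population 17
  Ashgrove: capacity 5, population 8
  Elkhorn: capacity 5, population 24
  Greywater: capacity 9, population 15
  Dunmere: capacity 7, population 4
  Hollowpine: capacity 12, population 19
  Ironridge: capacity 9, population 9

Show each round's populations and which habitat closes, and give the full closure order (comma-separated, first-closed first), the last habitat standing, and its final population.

Closure order: Elkhorn, Juniper, Hollowpine, Greywater, Ashgrove, Ironridge
Last habitat: Dunmere with 96 animals

Round 1: Ashgrove=8 Dunmere=4 Elkhorn=24 Greywater=15 Hollowpine=19 Ironridge=9 Juniper=17 → close Elkhorn (overflow 19)
  24÷6 = 4 each, +1 to first 0
Round 2: Ashgrove=12 Dunmere=8 Greywater=19 Hollowpine=23 Ironridge=13 Juniper=21 → close Juniper (overflow 16)
  21÷5 = 4 each, +1 to first 1
Round 3: Ashgrove=17 Dunmere=12 Greywater=23 Hollowpine=27 Ironridge=17 → close Hollowpine (overflow 15)
  27÷4 = 6 each, +1 to first 3
Round 4: Ashgrove=24 Dunmere=19 Greywater=30 Ironridge=23 → close Greywater (overflow 21)
  30÷3 = 10 each, +1 to first 0
Round 5: Ashgrove=34 Dunmere=29 Ironridge=33 → close Ashgrove (overflow 29)
  34÷2 = 17 each, +1 to first 0
Round 6: Dunmere=46 Ironridge=50 → close Ironridge (overflow 41)
  50÷1 = 50 each, +1 to first 0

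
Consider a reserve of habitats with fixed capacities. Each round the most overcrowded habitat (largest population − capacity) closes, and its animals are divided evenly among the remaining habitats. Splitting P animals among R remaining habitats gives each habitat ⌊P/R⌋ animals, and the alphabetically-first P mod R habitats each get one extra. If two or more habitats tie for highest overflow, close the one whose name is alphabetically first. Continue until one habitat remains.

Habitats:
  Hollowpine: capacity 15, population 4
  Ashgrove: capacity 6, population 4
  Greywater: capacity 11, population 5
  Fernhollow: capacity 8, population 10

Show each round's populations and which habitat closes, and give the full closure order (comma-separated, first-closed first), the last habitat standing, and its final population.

Round 1: Ashgrove=4 Fernhollow=10 Greywater=5 Hollowpine=4 → close Fernhollow (overflow 2)
  10÷3 = 3 each, +1 to first 1
Round 2: Ashgrove=8 Greywater=8 Hollowpine=7 → close Ashgrove (overflow 2)
  8÷2 = 4 each, +1 to first 0
Round 3: Greywater=12 Hollowpine=11 → close Greywater (overflow 1)
  12÷1 = 12 each, +1 to first 0

Closure order: Fernhollow, Ashgrove, Greywater
Last habitat: Hollowpine with 23 animals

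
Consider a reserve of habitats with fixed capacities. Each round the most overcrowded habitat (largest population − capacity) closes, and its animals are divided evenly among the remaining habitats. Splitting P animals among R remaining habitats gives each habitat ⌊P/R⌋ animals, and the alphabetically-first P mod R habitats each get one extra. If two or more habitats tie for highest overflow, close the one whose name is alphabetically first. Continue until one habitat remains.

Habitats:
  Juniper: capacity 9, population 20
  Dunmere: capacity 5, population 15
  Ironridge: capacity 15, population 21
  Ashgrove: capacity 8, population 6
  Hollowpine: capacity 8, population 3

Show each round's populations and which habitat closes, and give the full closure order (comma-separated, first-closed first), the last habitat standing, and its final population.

Round 1: Ashgrove=6 Dunmere=15 Hollowpine=3 Ironridge=21 Juniper=20 → close Juniper (overflow 11)
  20÷4 = 5 each, +1 to first 0
Round 2: Ashgrove=11 Dunmere=20 Hollowpine=8 Ironridge=26 → close Dunmere (overflow 15)
  20÷3 = 6 each, +1 to first 2
Round 3: Ashgrove=18 Hollowpine=15 Ironridge=32 → close Ironridge (overflow 17)
  32÷2 = 16 each, +1 to first 0
Round 4: Ashgrove=34 Hollowpine=31 → close Ashgrove (overflow 26)
  34÷1 = 34 each, +1 to first 0

Closure order: Juniper, Dunmere, Ironridge, Ashgrove
Last habitat: Hollowpine with 65 animals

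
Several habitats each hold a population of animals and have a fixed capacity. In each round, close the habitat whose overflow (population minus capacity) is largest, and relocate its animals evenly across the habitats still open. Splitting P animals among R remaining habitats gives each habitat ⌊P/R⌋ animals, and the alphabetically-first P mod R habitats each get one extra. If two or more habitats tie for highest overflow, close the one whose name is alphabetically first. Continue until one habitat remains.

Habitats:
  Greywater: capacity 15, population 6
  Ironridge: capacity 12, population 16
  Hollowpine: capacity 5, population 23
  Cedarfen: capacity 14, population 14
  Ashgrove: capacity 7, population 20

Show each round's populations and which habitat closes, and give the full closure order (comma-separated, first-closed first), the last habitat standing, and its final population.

Round 1: Ashgrove=20 Cedarfen=14 Greywater=6 Hollowpine=23 Ironridge=16 → close Hollowpine (overflow 18)
  23÷4 = 5 each, +1 to first 3
Round 2: Ashgrove=26 Cedarfen=20 Greywater=12 Ironridge=21 → close Ashgrove (overflow 19)
  26÷3 = 8 each, +1 to first 2
Round 3: Cedarfen=29 Greywater=21 Ironridge=29 → close Ironridge (overflow 17)
  29÷2 = 14 each, +1 to first 1
Round 4: Cedarfen=44 Greywater=35 → close Cedarfen (overflow 30)
  44÷1 = 44 each, +1 to first 0

Closure order: Hollowpine, Ashgrove, Ironridge, Cedarfen
Last habitat: Greywater with 79 animals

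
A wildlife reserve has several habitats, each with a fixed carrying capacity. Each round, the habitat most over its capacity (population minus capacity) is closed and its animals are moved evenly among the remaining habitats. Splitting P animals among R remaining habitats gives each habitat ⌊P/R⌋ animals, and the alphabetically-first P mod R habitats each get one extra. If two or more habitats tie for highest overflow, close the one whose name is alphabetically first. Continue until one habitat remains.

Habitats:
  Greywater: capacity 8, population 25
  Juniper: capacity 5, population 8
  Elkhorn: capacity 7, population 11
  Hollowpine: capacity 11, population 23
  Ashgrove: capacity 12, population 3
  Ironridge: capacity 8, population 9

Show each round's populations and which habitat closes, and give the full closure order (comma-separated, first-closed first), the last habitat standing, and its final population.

Closure order: Greywater, Hollowpine, Elkhorn, Juniper, Ironridge
Last habitat: Ashgrove with 79 animals

Round 1: Ashgrove=3 Elkhorn=11 Greywater=25 Hollowpine=23 Ironridge=9 Juniper=8 → close Greywater (overflow 17)
  25÷5 = 5 each, +1 to first 0
Round 2: Ashgrove=8 Elkhorn=16 Hollowpine=28 Ironridge=14 Juniper=13 → close Hollowpine (overflow 17)
  28÷4 = 7 each, +1 to first 0
Round 3: Ashgrove=15 Elkhorn=23 Ironridge=21 Juniper=20 → close Elkhorn (overflow 16)
  23÷3 = 7 each, +1 to first 2
Round 4: Ashgrove=23 Ironridge=29 Juniper=27 → close Juniper (overflow 22)
  27÷2 = 13 each, +1 to first 1
Round 5: Ashgrove=37 Ironridge=42 → close Ironridge (overflow 34)
  42÷1 = 42 each, +1 to first 0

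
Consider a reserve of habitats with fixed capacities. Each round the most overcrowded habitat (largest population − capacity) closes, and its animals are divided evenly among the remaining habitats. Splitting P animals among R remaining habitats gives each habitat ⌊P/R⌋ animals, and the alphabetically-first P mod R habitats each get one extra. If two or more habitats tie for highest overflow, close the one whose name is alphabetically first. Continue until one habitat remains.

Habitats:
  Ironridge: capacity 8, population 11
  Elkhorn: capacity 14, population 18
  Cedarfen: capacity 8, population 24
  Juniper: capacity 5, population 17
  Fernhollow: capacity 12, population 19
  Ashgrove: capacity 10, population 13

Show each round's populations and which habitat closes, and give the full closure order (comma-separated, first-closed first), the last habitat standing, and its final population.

Round 1: Ashgrove=13 Cedarfen=24 Elkhorn=18 Fernhollow=19 Ironridge=11 Juniper=17 → close Cedarfen (overflow 16)
  24÷5 = 4 each, +1 to first 4
Round 2: Ashgrove=18 Elkhorn=23 Fernhollow=24 Ironridge=16 Juniper=21 → close Juniper (overflow 16)
  21÷4 = 5 each, +1 to first 1
Round 3: Ashgrove=24 Elkhorn=28 Fernhollow=29 Ironridge=21 → close Fernhollow (overflow 17)
  29÷3 = 9 each, +1 to first 2
Round 4: Ashgrove=34 Elkhorn=38 Ironridge=30 → close Ashgrove (overflow 24)
  34÷2 = 17 each, +1 to first 0
Round 5: Elkhorn=55 Ironridge=47 → close Elkhorn (overflow 41)
  55÷1 = 55 each, +1 to first 0

Closure order: Cedarfen, Juniper, Fernhollow, Ashgrove, Elkhorn
Last habitat: Ironridge with 102 animals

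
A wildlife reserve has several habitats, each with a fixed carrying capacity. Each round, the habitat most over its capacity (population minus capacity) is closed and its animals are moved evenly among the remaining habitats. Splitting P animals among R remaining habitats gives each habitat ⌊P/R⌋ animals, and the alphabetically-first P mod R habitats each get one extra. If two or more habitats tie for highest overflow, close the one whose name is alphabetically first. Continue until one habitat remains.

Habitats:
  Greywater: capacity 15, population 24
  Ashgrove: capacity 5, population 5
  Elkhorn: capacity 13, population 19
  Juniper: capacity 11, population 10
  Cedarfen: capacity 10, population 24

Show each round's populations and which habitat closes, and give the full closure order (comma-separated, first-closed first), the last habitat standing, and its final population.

Round 1: Ashgrove=5 Cedarfen=24 Elkhorn=19 Greywater=24 Juniper=10 → close Cedarfen (overflow 14)
  24÷4 = 6 each, +1 to first 0
Round 2: Ashgrove=11 Elkhorn=25 Greywater=30 Juniper=16 → close Greywater (overflow 15)
  30÷3 = 10 each, +1 to first 0
Round 3: Ashgrove=21 Elkhorn=35 Juniper=26 → close Elkhorn (overflow 22)
  35÷2 = 17 each, +1 to first 1
Round 4: Ashgrove=39 Juniper=43 → close Ashgrove (overflow 34)
  39÷1 = 39 each, +1 to first 0

Closure order: Cedarfen, Greywater, Elkhorn, Ashgrove
Last habitat: Juniper with 82 animals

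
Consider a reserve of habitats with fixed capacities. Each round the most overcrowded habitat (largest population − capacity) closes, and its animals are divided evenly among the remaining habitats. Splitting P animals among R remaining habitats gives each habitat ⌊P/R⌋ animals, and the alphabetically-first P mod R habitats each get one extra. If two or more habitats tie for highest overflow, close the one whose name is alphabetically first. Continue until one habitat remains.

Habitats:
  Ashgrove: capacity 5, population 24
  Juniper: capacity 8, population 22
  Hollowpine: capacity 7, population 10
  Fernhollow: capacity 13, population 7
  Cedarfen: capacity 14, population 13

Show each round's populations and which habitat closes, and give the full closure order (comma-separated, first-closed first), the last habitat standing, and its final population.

Closure order: Ashgrove, Juniper, Hollowpine, Cedarfen
Last habitat: Fernhollow with 76 animals

Round 1: Ashgrove=24 Cedarfen=13 Fernhollow=7 Hollowpine=10 Juniper=22 → close Ashgrove (overflow 19)
  24÷4 = 6 each, +1 to first 0
Round 2: Cedarfen=19 Fernhollow=13 Hollowpine=16 Juniper=28 → close Juniper (overflow 20)
  28÷3 = 9 each, +1 to first 1
Round 3: Cedarfen=29 Fernhollow=22 Hollowpine=25 → close Hollowpine (overflow 18)
  25÷2 = 12 each, +1 to first 1
Round 4: Cedarfen=42 Fernhollow=34 → close Cedarfen (overflow 28)
  42÷1 = 42 each, +1 to first 0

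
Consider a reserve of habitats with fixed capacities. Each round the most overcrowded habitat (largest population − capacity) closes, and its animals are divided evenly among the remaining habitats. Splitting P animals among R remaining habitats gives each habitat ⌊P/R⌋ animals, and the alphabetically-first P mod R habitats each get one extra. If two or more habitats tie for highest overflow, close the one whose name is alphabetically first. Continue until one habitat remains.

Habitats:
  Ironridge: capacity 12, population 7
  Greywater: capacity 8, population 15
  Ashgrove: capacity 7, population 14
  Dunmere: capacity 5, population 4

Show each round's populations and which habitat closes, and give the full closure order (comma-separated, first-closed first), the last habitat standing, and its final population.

Closure order: Ashgrove, Greywater, Dunmere
Last habitat: Ironridge with 40 animals

Round 1: Ashgrove=14 Dunmere=4 Greywater=15 Ironridge=7 → close Ashgrove (overflow 7)
  14÷3 = 4 each, +1 to first 2
Round 2: Dunmere=9 Greywater=20 Ironridge=11 → close Greywater (overflow 12)
  20÷2 = 10 each, +1 to first 0
Round 3: Dunmere=19 Ironridge=21 → close Dunmere (overflow 14)
  19÷1 = 19 each, +1 to first 0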